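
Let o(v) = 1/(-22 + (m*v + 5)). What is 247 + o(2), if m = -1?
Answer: 4692/19 ≈ 246.95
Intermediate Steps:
o(v) = 1/(-17 - v) (o(v) = 1/(-22 + (-v + 5)) = 1/(-22 + (5 - v)) = 1/(-17 - v))
247 + o(2) = 247 - 1/(17 + 2) = 247 - 1/19 = 4692/19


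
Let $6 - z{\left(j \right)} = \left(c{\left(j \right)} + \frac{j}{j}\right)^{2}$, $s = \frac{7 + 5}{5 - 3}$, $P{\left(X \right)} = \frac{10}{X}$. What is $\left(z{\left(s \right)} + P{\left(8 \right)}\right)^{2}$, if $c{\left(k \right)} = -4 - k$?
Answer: $\frac{87025}{16} \approx 5439.1$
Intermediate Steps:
$s = 6$ ($s = \frac{12}{2} = 12 \cdot \frac{1}{2} = 6$)
$z{\left(j \right)} = 6 - \left(-3 - j\right)^{2}$ ($z{\left(j \right)} = 6 - \left(\left(-4 - j\right) + \frac{j}{j}\right)^{2} = 6 - \left(\left(-4 - j\right) + 1\right)^{2} = 6 - \left(-3 - j\right)^{2}$)
$\left(z{\left(s \right)} + P{\left(8 \right)}\right)^{2} = \left(\left(6 - \left(3 + 6\right)^{2}\right) + \frac{10}{8}\right)^{2} = \left(\left(6 - 9^{2}\right) + 10 \cdot \frac{1}{8}\right)^{2} = \left(\left(6 - 81\right) + \frac{5}{4}\right)^{2} = \left(-75 + \frac{5}{4}\right)^{2} = \left(- \frac{295}{4}\right)^{2} = \frac{87025}{16}$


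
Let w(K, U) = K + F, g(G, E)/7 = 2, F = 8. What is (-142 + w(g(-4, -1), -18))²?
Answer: 14400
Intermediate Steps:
g(G, E) = 14 (g(G, E) = 7*2 = 14)
w(K, U) = 8 + K (w(K, U) = K + 8 = 8 + K)
(-142 + w(g(-4, -1), -18))² = (-142 + (8 + 14))² = (-142 + 22)² = (-120)² = 14400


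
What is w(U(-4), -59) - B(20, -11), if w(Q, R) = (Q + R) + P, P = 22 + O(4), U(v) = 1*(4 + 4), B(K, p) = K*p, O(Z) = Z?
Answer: 195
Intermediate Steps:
U(v) = 8 (U(v) = 1*8 = 8)
P = 26 (P = 22 + 4 = 26)
w(Q, R) = 26 + Q + R (w(Q, R) = (Q + R) + 26 = 26 + Q + R)
w(U(-4), -59) - B(20, -11) = (26 + 8 - 59) - 20*(-11) = -25 - 1*(-220) = -25 + 220 = 195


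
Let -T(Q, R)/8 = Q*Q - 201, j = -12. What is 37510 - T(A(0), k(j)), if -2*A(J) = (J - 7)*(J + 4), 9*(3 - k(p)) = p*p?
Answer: 37470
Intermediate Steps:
k(p) = 3 - p²/9 (k(p) = 3 - p*p/9 = 3 - p²/9)
A(J) = -(-7 + J)*(4 + J)/2 (A(J) = -(J - 7)*(J + 4)/2 = -(-7 + J)*(4 + J)/2)
T(Q, R) = 1608 - 8*Q² (T(Q, R) = -8*(Q*Q - 201) = -8*(Q² - 201) = -8*(-201 + Q²) = 1608 - 8*Q²)
37510 - T(A(0), k(j)) = 37510 - (1608 - 8*(14 - ½*0² + (3/2)*0)²) = 37510 - (1608 - 8*(14 - ½*0 + 0)²) = 37510 - (1608 - 8*(14 + 0 + 0)²) = 37510 - (1608 - 8*14²) = 37510 - (1608 - 8*196) = 37510 - (1608 - 1568) = 37510 - 1*40 = 37510 - 40 = 37470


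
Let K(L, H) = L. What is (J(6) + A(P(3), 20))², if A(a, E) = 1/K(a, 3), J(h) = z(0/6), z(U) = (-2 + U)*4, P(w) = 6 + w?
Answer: 5041/81 ≈ 62.235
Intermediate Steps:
z(U) = -8 + 4*U
J(h) = -8 (J(h) = -8 + 4*(0/6) = -8 + 4*(0*(⅙)) = -8 + 4*0 = -8 + 0 = -8)
A(a, E) = 1/a
(J(6) + A(P(3), 20))² = (-8 + 1/(6 + 3))² = (-8 + 1/9)² = (-8 + ⅑)² = (-71/9)² = 5041/81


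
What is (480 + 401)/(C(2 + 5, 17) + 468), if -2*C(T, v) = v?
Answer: 1762/919 ≈ 1.9173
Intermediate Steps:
C(T, v) = -v/2
(480 + 401)/(C(2 + 5, 17) + 468) = (480 + 401)/(-½*17 + 468) = 881/(-17/2 + 468) = 881/(919/2) = 881*(2/919) = 1762/919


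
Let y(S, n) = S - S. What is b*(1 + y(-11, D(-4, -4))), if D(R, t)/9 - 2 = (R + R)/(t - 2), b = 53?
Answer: 53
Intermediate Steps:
D(R, t) = 18 + 18*R/(-2 + t) (D(R, t) = 18 + 9*((R + R)/(t - 2)) = 18 + 9*((2*R)/(-2 + t)) = 18 + 9*(2*R/(-2 + t)) = 18 + 18*R/(-2 + t))
y(S, n) = 0
b*(1 + y(-11, D(-4, -4))) = 53*(1 + 0) = 53*1 = 53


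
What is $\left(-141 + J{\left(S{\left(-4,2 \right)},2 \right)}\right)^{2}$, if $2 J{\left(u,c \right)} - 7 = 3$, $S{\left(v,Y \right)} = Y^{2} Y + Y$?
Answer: $18496$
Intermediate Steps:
$S{\left(v,Y \right)} = Y + Y^{3}$ ($S{\left(v,Y \right)} = Y^{3} + Y = Y + Y^{3}$)
$J{\left(u,c \right)} = 5$ ($J{\left(u,c \right)} = \frac{7}{2} + \frac{1}{2} \cdot 3 = \frac{7}{2} + \frac{3}{2} = 5$)
$\left(-141 + J{\left(S{\left(-4,2 \right)},2 \right)}\right)^{2} = \left(-141 + 5\right)^{2} = \left(-136\right)^{2} = 18496$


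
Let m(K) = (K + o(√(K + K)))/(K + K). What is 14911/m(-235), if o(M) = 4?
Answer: 7008170/231 ≈ 30338.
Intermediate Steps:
m(K) = (4 + K)/(2*K) (m(K) = (K + 4)/(K + K) = (4 + K)/((2*K)) = (4 + K)*(1/(2*K)) = (4 + K)/(2*K))
14911/m(-235) = 14911/(((½)*(4 - 235)/(-235))) = 14911/(((½)*(-1/235)*(-231))) = 14911/(231/470) = 14911*(470/231) = 7008170/231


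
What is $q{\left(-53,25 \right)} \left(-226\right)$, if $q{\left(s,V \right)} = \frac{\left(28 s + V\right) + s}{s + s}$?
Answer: $- \frac{170856}{53} \approx -3223.7$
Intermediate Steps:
$q{\left(s,V \right)} = \frac{V + 29 s}{2 s}$ ($q{\left(s,V \right)} = \frac{\left(V + 28 s\right) + s}{2 s} = \left(V + 29 s\right) \frac{1}{2 s} = \frac{V + 29 s}{2 s}$)
$q{\left(-53,25 \right)} \left(-226\right) = \frac{25 + 29 \left(-53\right)}{2 \left(-53\right)} \left(-226\right) = \frac{1}{2} \left(- \frac{1}{53}\right) \left(25 - 1537\right) \left(-226\right) = \frac{1}{2} \left(- \frac{1}{53}\right) \left(-1512\right) \left(-226\right) = \frac{756}{53} \left(-226\right) = - \frac{170856}{53}$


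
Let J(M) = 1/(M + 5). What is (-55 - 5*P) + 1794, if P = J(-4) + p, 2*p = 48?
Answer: 1614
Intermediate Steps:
J(M) = 1/(5 + M)
p = 24 (p = (½)*48 = 24)
P = 25 (P = 1/(5 - 4) + 24 = 1/1 + 24 = 1 + 24 = 25)
(-55 - 5*P) + 1794 = (-55 - 5*25) + 1794 = (-55 - 125) + 1794 = -180 + 1794 = 1614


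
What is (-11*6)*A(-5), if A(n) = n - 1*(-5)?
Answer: 0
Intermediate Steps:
A(n) = 5 + n (A(n) = n + 5 = 5 + n)
(-11*6)*A(-5) = (-11*6)*(5 - 5) = -66*0 = 0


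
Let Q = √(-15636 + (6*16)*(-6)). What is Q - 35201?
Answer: -35201 + 2*I*√4053 ≈ -35201.0 + 127.33*I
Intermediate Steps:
Q = 2*I*√4053 (Q = √(-15636 + 96*(-6)) = √(-15636 - 576) = √(-16212) = 2*I*√4053 ≈ 127.33*I)
Q - 35201 = 2*I*√4053 - 35201 = -35201 + 2*I*√4053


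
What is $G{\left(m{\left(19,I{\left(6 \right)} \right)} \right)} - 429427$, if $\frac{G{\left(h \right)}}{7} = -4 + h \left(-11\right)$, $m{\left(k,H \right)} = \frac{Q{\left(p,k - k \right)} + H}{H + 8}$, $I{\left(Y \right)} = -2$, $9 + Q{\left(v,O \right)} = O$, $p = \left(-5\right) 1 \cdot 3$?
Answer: $- \frac{2575883}{6} \approx -4.2931 \cdot 10^{5}$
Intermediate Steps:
$p = -15$ ($p = \left(-5\right) 3 = -15$)
$Q{\left(v,O \right)} = -9 + O$
$m{\left(k,H \right)} = \frac{-9 + H}{8 + H}$ ($m{\left(k,H \right)} = \frac{\left(-9 + \left(k - k\right)\right) + H}{H + 8} = \frac{\left(-9 + 0\right) + H}{8 + H} = \frac{-9 + H}{8 + H}$)
$G{\left(h \right)} = -28 - 77 h$ ($G{\left(h \right)} = 7 \left(-4 + h \left(-11\right)\right) = 7 \left(-4 - 11 h\right) = -28 - 77 h$)
$G{\left(m{\left(19,I{\left(6 \right)} \right)} \right)} - 429427 = \left(-28 - 77 \frac{-9 - 2}{8 - 2}\right) - 429427 = \left(-28 - 77 \cdot \frac{1}{6} \left(-11\right)\right) - 429427 = \left(-28 - - \frac{847}{6}\right) - 429427 = \left(-28 + \frac{847}{6}\right) - 429427 = \frac{679}{6} - 429427 = - \frac{2575883}{6}$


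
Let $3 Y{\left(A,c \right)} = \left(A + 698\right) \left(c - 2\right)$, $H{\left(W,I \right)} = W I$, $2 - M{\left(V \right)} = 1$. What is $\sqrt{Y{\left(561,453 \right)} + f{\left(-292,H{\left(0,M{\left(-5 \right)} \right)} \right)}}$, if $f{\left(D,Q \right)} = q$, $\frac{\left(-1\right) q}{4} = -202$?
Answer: $\frac{\sqrt{1710699}}{3} \approx 435.98$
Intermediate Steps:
$q = 808$ ($q = \left(-4\right) \left(-202\right) = 808$)
$M{\left(V \right)} = 1$ ($M{\left(V \right)} = 2 - 1 = 1$)
$H{\left(W,I \right)} = I W$
$f{\left(D,Q \right)} = 808$
$Y{\left(A,c \right)} = \frac{\left(-2 + c\right) \left(698 + A\right)}{3}$ ($Y{\left(A,c \right)} = \frac{\left(A + 698\right) \left(c - 2\right)}{3} = \frac{\left(698 + A\right) \left(-2 + c\right)}{3} = \frac{\left(-2 + c\right) \left(698 + A\right)}{3}$)
$\sqrt{Y{\left(561,453 \right)} + f{\left(-292,H{\left(0,M{\left(-5 \right)} \right)} \right)}} = \sqrt{\left(- \frac{1396}{3} - 374 + \frac{698}{3} \cdot 453 + \frac{1}{3} \cdot 561 \cdot 453\right) + 808} = \sqrt{\left(- \frac{1396}{3} - 374 + 105398 + 84711\right) + 808} = \sqrt{\frac{567809}{3} + 808} = \sqrt{\frac{570233}{3}} = \frac{\sqrt{1710699}}{3}$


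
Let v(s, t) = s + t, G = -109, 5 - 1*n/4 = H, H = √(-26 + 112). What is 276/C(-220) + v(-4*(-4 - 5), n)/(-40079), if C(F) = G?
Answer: -11067908/4368611 + 4*√86/40079 ≈ -2.5326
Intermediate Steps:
H = √86 ≈ 9.2736
n = 20 - 4*√86 ≈ -17.094
C(F) = -109
276/C(-220) + v(-4*(-4 - 5), n)/(-40079) = 276/(-109) + (-4*(-4 - 5) + (20 - 4*√86))/(-40079) = 276*(-1/109) + (-4*(-9) + (20 - 4*√86))*(-1/40079) = -276/109 + (36 + (20 - 4*√86))*(-1/40079) = -276/109 + (56 - 4*√86)*(-1/40079) = -276/109 + (-56/40079 + 4*√86/40079) = -11067908/4368611 + 4*√86/40079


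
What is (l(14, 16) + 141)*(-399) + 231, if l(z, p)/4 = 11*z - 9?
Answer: -287448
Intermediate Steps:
l(z, p) = -36 + 44*z (l(z, p) = 4*(11*z - 9) = 4*(-9 + 11*z) = -36 + 44*z)
(l(14, 16) + 141)*(-399) + 231 = ((-36 + 44*14) + 141)*(-399) + 231 = ((-36 + 616) + 141)*(-399) + 231 = (580 + 141)*(-399) + 231 = 721*(-399) + 231 = -287679 + 231 = -287448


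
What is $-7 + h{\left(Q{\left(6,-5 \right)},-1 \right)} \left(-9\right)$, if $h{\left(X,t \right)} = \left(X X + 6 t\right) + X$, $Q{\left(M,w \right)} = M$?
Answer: $-331$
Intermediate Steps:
$h{\left(X,t \right)} = X + X^{2} + 6 t$ ($h{\left(X,t \right)} = \left(X^{2} + 6 t\right) + X = X + X^{2} + 6 t$)
$-7 + h{\left(Q{\left(6,-5 \right)},-1 \right)} \left(-9\right) = -7 + \left(6 + 6^{2} + 6 \left(-1\right)\right) \left(-9\right) = -7 + \left(6 + 36 - 6\right) \left(-9\right) = -7 + 36 \left(-9\right) = -7 - 324 = -331$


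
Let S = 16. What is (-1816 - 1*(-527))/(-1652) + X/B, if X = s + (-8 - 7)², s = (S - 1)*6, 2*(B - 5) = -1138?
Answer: 8609/38822 ≈ 0.22176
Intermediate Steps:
B = -564 (B = 5 + (½)*(-1138) = 5 - 569 = -564)
s = 90 (s = (16 - 1)*6 = 15*6 = 90)
X = 315 (X = 90 + (-8 - 7)² = 90 + (-15)² = 90 + 225 = 315)
(-1816 - 1*(-527))/(-1652) + X/B = (-1816 - 1*(-527))/(-1652) + 315/(-564) = (-1816 + 527)*(-1/1652) + 315*(-1/564) = -1289*(-1/1652) - 105/188 = 1289/1652 - 105/188 = 8609/38822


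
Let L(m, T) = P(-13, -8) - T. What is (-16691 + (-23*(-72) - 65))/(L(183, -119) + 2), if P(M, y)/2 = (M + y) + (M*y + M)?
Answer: -15100/261 ≈ -57.854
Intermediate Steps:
P(M, y) = 2*y + 4*M + 2*M*y (P(M, y) = 2*((M + y) + (M*y + M)) = 2*((M + y) + (M + M*y)) = 2*(y + 2*M + M*y) = 2*y + 4*M + 2*M*y)
L(m, T) = 140 - T (L(m, T) = (2*(-8) + 4*(-13) + 2*(-13)*(-8)) - T = (-16 - 52 + 208) - T = 140 - T)
(-16691 + (-23*(-72) - 65))/(L(183, -119) + 2) = (-16691 + (-23*(-72) - 65))/((140 - 1*(-119)) + 2) = (-16691 + (1656 - 65))/((140 + 119) + 2) = (-16691 + 1591)/(259 + 2) = -15100/261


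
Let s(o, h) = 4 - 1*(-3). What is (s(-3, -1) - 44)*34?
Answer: -1258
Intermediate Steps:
s(o, h) = 7 (s(o, h) = 4 + 3 = 7)
(s(-3, -1) - 44)*34 = (7 - 44)*34 = -37*34 = -1258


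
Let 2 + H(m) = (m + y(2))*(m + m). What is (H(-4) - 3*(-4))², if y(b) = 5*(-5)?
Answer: 58564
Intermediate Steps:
y(b) = -25
H(m) = -2 + 2*m*(-25 + m) (H(m) = -2 + (m - 25)*(m + m) = -2 + (-25 + m)*(2*m) = -2 + 2*m*(-25 + m))
(H(-4) - 3*(-4))² = ((-2 - 50*(-4) + 2*(-4)²) - 3*(-4))² = ((-2 + 200 + 2*16) + 12)² = ((-2 + 200 + 32) + 12)² = (230 + 12)² = 242² = 58564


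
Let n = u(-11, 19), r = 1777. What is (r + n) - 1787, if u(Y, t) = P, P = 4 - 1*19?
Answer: -25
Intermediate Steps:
P = -15 (P = 4 - 19 = -15)
u(Y, t) = -15
n = -15
(r + n) - 1787 = (1777 - 15) - 1787 = 1762 - 1787 = -25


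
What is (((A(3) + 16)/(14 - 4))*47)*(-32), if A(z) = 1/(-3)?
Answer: -35344/15 ≈ -2356.3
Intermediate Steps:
A(z) = -1/3 (A(z) = 1*(-1/3) = -1/3)
(((A(3) + 16)/(14 - 4))*47)*(-32) = (((-1/3 + 16)/(14 - 4))*47)*(-32) = (((47/3)/10)*47)*(-32) = (((47/3)*(1/10))*47)*(-32) = ((47/30)*47)*(-32) = (2209/30)*(-32) = -35344/15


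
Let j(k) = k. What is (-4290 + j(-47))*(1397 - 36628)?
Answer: 152796847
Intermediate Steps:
(-4290 + j(-47))*(1397 - 36628) = (-4290 - 47)*(1397 - 36628) = -4337*(-35231) = 152796847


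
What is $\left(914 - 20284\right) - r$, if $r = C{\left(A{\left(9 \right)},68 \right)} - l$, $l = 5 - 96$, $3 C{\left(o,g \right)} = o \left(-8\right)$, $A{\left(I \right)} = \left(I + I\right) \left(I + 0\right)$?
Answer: $-19029$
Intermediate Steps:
$A{\left(I \right)} = 2 I^{2}$ ($A{\left(I \right)} = 2 I I = 2 I^{2}$)
$C{\left(o,g \right)} = - \frac{8 o}{3}$ ($C{\left(o,g \right)} = \frac{o \left(-8\right)}{3} = \frac{\left(-8\right) o}{3} = - \frac{8 o}{3}$)
$l = -91$ ($l = 5 - 96 = -91$)
$r = -341$ ($r = - \frac{8 \cdot 2 \cdot 9^{2}}{3} - -91 = - \frac{8 \cdot 2 \cdot 81}{3} + 91 = \left(- \frac{8}{3}\right) 162 + 91 = -432 + 91 = -341$)
$\left(914 - 20284\right) - r = \left(914 - 20284\right) - -341 = -19370 + 341 = -19029$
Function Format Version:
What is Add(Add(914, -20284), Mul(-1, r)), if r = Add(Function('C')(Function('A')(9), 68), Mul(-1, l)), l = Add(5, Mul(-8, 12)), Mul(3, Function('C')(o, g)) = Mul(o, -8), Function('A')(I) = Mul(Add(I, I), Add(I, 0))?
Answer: -19029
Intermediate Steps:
Function('A')(I) = Mul(2, Pow(I, 2)) (Function('A')(I) = Mul(Mul(2, I), I) = Mul(2, Pow(I, 2)))
Function('C')(o, g) = Mul(Rational(-8, 3), o) (Function('C')(o, g) = Mul(Rational(1, 3), Mul(o, -8)) = Mul(Rational(1, 3), Mul(-8, o)) = Mul(Rational(-8, 3), o))
l = -91 (l = Add(5, -96) = -91)
r = -341 (r = Add(Mul(Rational(-8, 3), Mul(2, Pow(9, 2))), Mul(-1, -91)) = Add(Mul(Rational(-8, 3), Mul(2, 81)), 91) = Add(Mul(Rational(-8, 3), 162), 91) = Add(-432, 91) = -341)
Add(Add(914, -20284), Mul(-1, r)) = Add(Add(914, -20284), Mul(-1, -341)) = Add(-19370, 341) = -19029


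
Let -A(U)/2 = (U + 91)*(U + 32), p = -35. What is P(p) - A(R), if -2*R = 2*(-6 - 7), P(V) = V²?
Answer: 10585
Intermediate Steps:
R = 13 (R = -(-6 - 7) = -(-13) = -½*(-26) = 13)
A(U) = -2*(32 + U)*(91 + U) (A(U) = -2*(U + 91)*(U + 32) = -2*(91 + U)*(32 + U) = -2*(32 + U)*(91 + U))
P(p) - A(R) = (-35)² - (-5824 - 246*13 - 2*13²) = 1225 - (-5824 - 3198 - 2*169) = 1225 - (-5824 - 3198 - 338) = 1225 - 1*(-9360) = 1225 + 9360 = 10585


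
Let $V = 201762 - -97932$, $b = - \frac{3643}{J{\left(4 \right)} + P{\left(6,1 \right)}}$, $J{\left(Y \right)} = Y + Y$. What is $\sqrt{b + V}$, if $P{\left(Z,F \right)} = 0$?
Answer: $\frac{\sqrt{4787818}}{4} \approx 547.03$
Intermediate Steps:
$J{\left(Y \right)} = 2 Y$
$b = - \frac{3643}{8}$ ($b = - \frac{3643}{2 \cdot 4 + 0} = - \frac{3643}{8 + 0} = - \frac{3643}{8} \approx -455.38$)
$V = 299694$ ($V = 201762 + 97932 = 299694$)
$\sqrt{b + V} = \sqrt{- \frac{3643}{8} + 299694} = \sqrt{\frac{2393909}{8}} = \frac{\sqrt{4787818}}{4}$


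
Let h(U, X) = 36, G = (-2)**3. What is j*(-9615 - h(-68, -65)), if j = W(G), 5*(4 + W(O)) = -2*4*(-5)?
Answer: -38604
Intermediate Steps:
G = -8
W(O) = 4 (W(O) = -4 + (-2*4*(-5))/5 = -4 + (-8*(-5))/5 = -4 + (1/5)*40 = -4 + 8 = 4)
j = 4
j*(-9615 - h(-68, -65)) = 4*(-9615 - 1*36) = 4*(-9615 - 36) = 4*(-9651) = -38604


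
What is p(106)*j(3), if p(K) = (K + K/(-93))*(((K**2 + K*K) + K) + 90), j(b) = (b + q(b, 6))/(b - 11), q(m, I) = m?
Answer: -55264584/31 ≈ -1.7827e+6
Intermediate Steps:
j(b) = 2*b/(-11 + b) (j(b) = (b + b)/(b - 11) = (2*b)/(-11 + b) = 2*b/(-11 + b))
p(K) = 92*K*(90 + K + 2*K**2)/93 (p(K) = (K + K*(-1/93))*(((K**2 + K**2) + K) + 90) = (K - K/93)*((2*K**2 + K) + 90) = (92*K/93)*((K + 2*K**2) + 90) = (92*K/93)*(90 + K + 2*K**2) = 92*K*(90 + K + 2*K**2)/93)
p(106)*j(3) = ((92/93)*106*(90 + 106 + 2*106**2))*(2*3/(-11 + 3)) = ((92/93)*106*(90 + 106 + 2*11236))*(2*3/(-8)) = ((92/93)*106*(90 + 106 + 22472))*(2*3*(-1/8)) = ((92/93)*106*22668)*(-3/4) = (73686112/31)*(-3/4) = -55264584/31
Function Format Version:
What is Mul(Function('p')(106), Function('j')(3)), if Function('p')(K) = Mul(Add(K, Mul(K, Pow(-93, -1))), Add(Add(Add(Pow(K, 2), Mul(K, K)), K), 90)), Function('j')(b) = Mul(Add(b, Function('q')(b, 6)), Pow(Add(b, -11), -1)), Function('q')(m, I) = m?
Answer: Rational(-55264584, 31) ≈ -1.7827e+6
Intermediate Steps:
Function('j')(b) = Mul(2, b, Pow(Add(-11, b), -1)) (Function('j')(b) = Mul(Add(b, b), Pow(Add(b, -11), -1)) = Mul(Mul(2, b), Pow(Add(-11, b), -1)) = Mul(2, b, Pow(Add(-11, b), -1)))
Function('p')(K) = Mul(Rational(92, 93), K, Add(90, K, Mul(2, Pow(K, 2)))) (Function('p')(K) = Mul(Add(K, Mul(K, Rational(-1, 93))), Add(Add(Add(Pow(K, 2), Pow(K, 2)), K), 90)) = Mul(Add(K, Mul(Rational(-1, 93), K)), Add(Add(Mul(2, Pow(K, 2)), K), 90)) = Mul(Mul(Rational(92, 93), K), Add(Add(K, Mul(2, Pow(K, 2))), 90)) = Mul(Mul(Rational(92, 93), K), Add(90, K, Mul(2, Pow(K, 2)))) = Mul(Rational(92, 93), K, Add(90, K, Mul(2, Pow(K, 2)))))
Mul(Function('p')(106), Function('j')(3)) = Mul(Mul(Rational(92, 93), 106, Add(90, 106, Mul(2, Pow(106, 2)))), Mul(2, 3, Pow(Add(-11, 3), -1))) = Mul(Mul(Rational(92, 93), 106, Add(90, 106, Mul(2, 11236))), Mul(2, 3, Pow(-8, -1))) = Mul(Mul(Rational(92, 93), 106, Add(90, 106, 22472)), Mul(2, 3, Rational(-1, 8))) = Mul(Mul(Rational(92, 93), 106, 22668), Rational(-3, 4)) = Mul(Rational(73686112, 31), Rational(-3, 4)) = Rational(-55264584, 31)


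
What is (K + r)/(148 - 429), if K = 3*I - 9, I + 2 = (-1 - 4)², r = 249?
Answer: -309/281 ≈ -1.0996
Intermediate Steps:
I = 23 (I = -2 + (-1 - 4)² = -2 + (-5)² = -2 + 25 = 23)
K = 60 (K = 3*23 - 9 = 69 - 9 = 60)
(K + r)/(148 - 429) = (60 + 249)/(148 - 429) = 309/(-281) = 309*(-1/281) = -309/281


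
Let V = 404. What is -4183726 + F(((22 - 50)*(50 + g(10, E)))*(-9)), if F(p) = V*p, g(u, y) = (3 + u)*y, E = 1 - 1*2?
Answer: -416830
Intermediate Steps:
E = -1 (E = 1 - 2 = -1)
g(u, y) = y*(3 + u)
F(p) = 404*p
-4183726 + F(((22 - 50)*(50 + g(10, E)))*(-9)) = -4183726 + 404*(((22 - 50)*(50 - (3 + 10)))*(-9)) = -4183726 + 404*(-28*(50 - 1*13)*(-9)) = -4183726 + 404*(-28*(50 - 13)*(-9)) = -4183726 + 404*(-28*37*(-9)) = -4183726 + 404*(-1036*(-9)) = -4183726 + 404*9324 = -4183726 + 3766896 = -416830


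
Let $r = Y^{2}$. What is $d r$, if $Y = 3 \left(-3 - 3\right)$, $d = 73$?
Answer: $23652$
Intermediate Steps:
$Y = -18$ ($Y = 3 \left(-6\right) = -18$)
$r = 324$ ($r = \left(-18\right)^{2} = 324$)
$d r = 73 \cdot 324 = 23652$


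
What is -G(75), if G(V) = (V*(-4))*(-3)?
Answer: -900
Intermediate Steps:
G(V) = 12*V (G(V) = -4*V*(-3) = 12*V)
-G(75) = -12*75 = -1*900 = -900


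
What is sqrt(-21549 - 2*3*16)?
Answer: 3*I*sqrt(2405) ≈ 147.12*I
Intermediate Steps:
sqrt(-21549 - 2*3*16) = sqrt(-21549 - 6*16) = sqrt(-21549 - 96) = sqrt(-21645) = 3*I*sqrt(2405)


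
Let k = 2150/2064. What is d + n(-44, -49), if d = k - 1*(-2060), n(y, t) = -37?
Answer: 48577/24 ≈ 2024.0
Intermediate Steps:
k = 25/24 (k = 2150*(1/2064) = 25/24 ≈ 1.0417)
d = 49465/24 (d = 25/24 - 1*(-2060) = 25/24 + 2060 = 49465/24 ≈ 2061.0)
d + n(-44, -49) = 49465/24 - 37 = 48577/24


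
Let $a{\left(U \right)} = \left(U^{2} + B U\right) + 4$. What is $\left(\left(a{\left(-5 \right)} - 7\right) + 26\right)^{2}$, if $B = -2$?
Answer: $3364$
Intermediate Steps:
$a{\left(U \right)} = 4 + U^{2} - 2 U$ ($a{\left(U \right)} = \left(U^{2} - 2 U\right) + 4 = 4 + U^{2} - 2 U$)
$\left(\left(a{\left(-5 \right)} - 7\right) + 26\right)^{2} = \left(\left(\left(4 + \left(-5\right)^{2} - -10\right) - 7\right) + 26\right)^{2} = \left(\left(\left(4 + 25 + 10\right) - 7\right) + 26\right)^{2} = \left(\left(39 - 7\right) + 26\right)^{2} = \left(32 + 26\right)^{2} = 58^{2} = 3364$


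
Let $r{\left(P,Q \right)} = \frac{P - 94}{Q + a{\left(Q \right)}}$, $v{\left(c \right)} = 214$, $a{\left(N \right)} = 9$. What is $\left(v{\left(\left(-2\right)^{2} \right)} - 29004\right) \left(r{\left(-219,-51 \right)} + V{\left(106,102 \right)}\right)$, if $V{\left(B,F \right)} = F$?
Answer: $- \frac{66173815}{21} \approx -3.1511 \cdot 10^{6}$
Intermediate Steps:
$r{\left(P,Q \right)} = \frac{-94 + P}{9 + Q}$ ($r{\left(P,Q \right)} = \frac{P - 94}{Q + 9} = \frac{-94 + P}{9 + Q}$)
$\left(v{\left(\left(-2\right)^{2} \right)} - 29004\right) \left(r{\left(-219,-51 \right)} + V{\left(106,102 \right)}\right) = \left(214 - 29004\right) \left(\frac{-94 - 219}{9 - 51} + 102\right) = - 28790 \left(\frac{1}{-42} \left(-313\right) + 102\right) = - 28790 \left(\left(- \frac{1}{42}\right) \left(-313\right) + 102\right) = - 28790 \left(\frac{313}{42} + 102\right) = \left(-28790\right) \frac{4597}{42} = - \frac{66173815}{21}$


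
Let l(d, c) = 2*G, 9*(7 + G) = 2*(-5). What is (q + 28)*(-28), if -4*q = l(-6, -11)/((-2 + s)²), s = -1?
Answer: -64526/81 ≈ -796.62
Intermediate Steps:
G = -73/9 (G = -7 + (2*(-5))/9 = -7 + (⅑)*(-10) = -7 - 10/9 = -73/9 ≈ -8.1111)
l(d, c) = -146/9 (l(d, c) = 2*(-73/9) = -146/9)
q = 73/162 (q = -(-73)/(18*((-2 - 1)²)) = -(-73)/(18*((-3)²)) = -(-73)/(18*9) = -¼*(-146/81) = 73/162 ≈ 0.45062)
(q + 28)*(-28) = (73/162 + 28)*(-28) = (4609/162)*(-28) = -64526/81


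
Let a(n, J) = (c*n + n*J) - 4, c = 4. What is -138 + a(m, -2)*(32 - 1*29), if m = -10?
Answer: -210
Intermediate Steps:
a(n, J) = -4 + 4*n + J*n (a(n, J) = (4*n + n*J) - 4 = (4*n + J*n) - 4 = -4 + 4*n + J*n)
-138 + a(m, -2)*(32 - 1*29) = -138 + (-4 + 4*(-10) - 2*(-10))*(32 - 1*29) = -138 + (-4 - 40 + 20)*(32 - 29) = -138 - 24*3 = -138 - 72 = -210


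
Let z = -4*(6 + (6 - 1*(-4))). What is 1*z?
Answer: -64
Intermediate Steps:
z = -64 (z = -4*(6 + (6 + 4)) = -4*(6 + 10) = -4*16 = -64)
1*z = 1*(-64) = -64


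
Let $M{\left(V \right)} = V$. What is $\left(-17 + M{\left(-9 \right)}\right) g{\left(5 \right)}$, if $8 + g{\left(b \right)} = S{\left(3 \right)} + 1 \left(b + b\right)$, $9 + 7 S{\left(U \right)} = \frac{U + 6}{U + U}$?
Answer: $- \frac{169}{7} \approx -24.143$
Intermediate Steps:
$S{\left(U \right)} = - \frac{9}{7} + \frac{6 + U}{14 U}$ ($S{\left(U \right)} = - \frac{9}{7} + \frac{\left(U + 6\right) \frac{1}{U + U}}{7} = - \frac{9}{7} + \frac{\left(6 + U\right) \frac{1}{2 U}}{7} = - \frac{9}{7} + \frac{\frac{1}{2} \frac{1}{U} \left(6 + U\right)}{7} = - \frac{9}{7} + \frac{6 + U}{14 U}$)
$g{\left(b \right)} = - \frac{127}{14} + 2 b$ ($g{\left(b \right)} = -8 + \left(\frac{6 - 51}{14 \cdot 3} + 1 \left(b + b\right)\right) = -8 + \left(\frac{1}{14} \cdot \frac{1}{3} \left(6 - 51\right) + 1 \cdot 2 b\right) = -8 + \left(\frac{1}{14} \cdot \frac{1}{3} \left(-45\right) + 2 b\right) = -8 + \left(- \frac{15}{14} + 2 b\right) = - \frac{127}{14} + 2 b$)
$\left(-17 + M{\left(-9 \right)}\right) g{\left(5 \right)} = \left(-17 - 9\right) \left(- \frac{127}{14} + 2 \cdot 5\right) = - 26 \left(- \frac{127}{14} + 10\right) = \left(-26\right) \frac{13}{14} = - \frac{169}{7}$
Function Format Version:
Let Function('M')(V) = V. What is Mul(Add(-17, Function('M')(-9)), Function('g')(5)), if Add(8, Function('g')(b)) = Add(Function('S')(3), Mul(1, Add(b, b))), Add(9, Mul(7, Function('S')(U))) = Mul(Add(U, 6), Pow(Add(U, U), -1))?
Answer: Rational(-169, 7) ≈ -24.143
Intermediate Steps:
Function('S')(U) = Add(Rational(-9, 7), Mul(Rational(1, 14), Pow(U, -1), Add(6, U))) (Function('S')(U) = Add(Rational(-9, 7), Mul(Rational(1, 7), Mul(Add(U, 6), Pow(Add(U, U), -1)))) = Add(Rational(-9, 7), Mul(Rational(1, 7), Mul(Add(6, U), Pow(Mul(2, U), -1)))) = Add(Rational(-9, 7), Mul(Rational(1, 7), Mul(Add(6, U), Mul(Rational(1, 2), Pow(U, -1))))) = Add(Rational(-9, 7), Mul(Rational(1, 7), Mul(Rational(1, 2), Pow(U, -1), Add(6, U)))) = Add(Rational(-9, 7), Mul(Rational(1, 14), Pow(U, -1), Add(6, U))))
Function('g')(b) = Add(Rational(-127, 14), Mul(2, b)) (Function('g')(b) = Add(-8, Add(Mul(Rational(1, 14), Pow(3, -1), Add(6, Mul(-17, 3))), Mul(1, Add(b, b)))) = Add(-8, Add(Mul(Rational(1, 14), Rational(1, 3), Add(6, -51)), Mul(1, Mul(2, b)))) = Add(-8, Add(Mul(Rational(1, 14), Rational(1, 3), -45), Mul(2, b))) = Add(-8, Add(Rational(-15, 14), Mul(2, b))) = Add(Rational(-127, 14), Mul(2, b)))
Mul(Add(-17, Function('M')(-9)), Function('g')(5)) = Mul(Add(-17, -9), Add(Rational(-127, 14), Mul(2, 5))) = Mul(-26, Add(Rational(-127, 14), 10)) = Mul(-26, Rational(13, 14)) = Rational(-169, 7)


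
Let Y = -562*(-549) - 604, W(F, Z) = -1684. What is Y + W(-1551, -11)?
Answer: 306250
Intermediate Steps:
Y = 307934 (Y = 308538 - 604 = 307934)
Y + W(-1551, -11) = 307934 - 1684 = 306250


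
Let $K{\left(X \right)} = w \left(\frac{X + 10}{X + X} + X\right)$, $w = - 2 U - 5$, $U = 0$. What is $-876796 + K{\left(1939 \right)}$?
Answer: $- \frac{3437821843}{3878} \approx -8.8649 \cdot 10^{5}$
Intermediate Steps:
$w = -5$ ($w = \left(-2\right) 0 - 5 = 0 - 5 = -5$)
$K{\left(X \right)} = - 5 X - \frac{5 \left(10 + X\right)}{2 X}$ ($K{\left(X \right)} = - 5 \left(\frac{X + 10}{X + X} + X\right) = - 5 \left(\frac{10 + X}{2 X} + X\right) = - 5 \left(X + \frac{10 + X}{2 X}\right) = - 5 X - \frac{5 \left(10 + X\right)}{2 X}$)
$-876796 + K{\left(1939 \right)} = -876796 - \left(\frac{19395}{2} + \frac{25}{1939}\right) = -876796 - \frac{37606955}{3878} = - \frac{3437821843}{3878}$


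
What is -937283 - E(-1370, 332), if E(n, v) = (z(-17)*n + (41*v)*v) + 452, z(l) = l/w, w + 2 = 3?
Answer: -5480209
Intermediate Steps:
w = 1 (w = -2 + 3 = 1)
z(l) = l (z(l) = l/1 = l*1 = l)
E(n, v) = 452 - 17*n + 41*v² (E(n, v) = (-17*n + (41*v)*v) + 452 = (-17*n + 41*v²) + 452 = 452 - 17*n + 41*v²)
-937283 - E(-1370, 332) = -937283 - (452 - 17*(-1370) + 41*332²) = -937283 - (452 + 23290 + 41*110224) = -937283 - (452 + 23290 + 4519184) = -937283 - 1*4542926 = -937283 - 4542926 = -5480209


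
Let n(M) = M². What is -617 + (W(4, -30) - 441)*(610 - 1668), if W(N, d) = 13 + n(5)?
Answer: 425757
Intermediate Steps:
W(N, d) = 38 (W(N, d) = 13 + 5² = 13 + 25 = 38)
-617 + (W(4, -30) - 441)*(610 - 1668) = -617 + (38 - 441)*(610 - 1668) = -617 - 403*(-1058) = -617 + 426374 = 425757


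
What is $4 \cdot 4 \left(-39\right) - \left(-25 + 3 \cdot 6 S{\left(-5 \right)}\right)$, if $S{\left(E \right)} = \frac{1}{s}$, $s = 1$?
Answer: $-617$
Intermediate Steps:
$S{\left(E \right)} = 1$ ($S{\left(E \right)} = 1^{-1} = 1$)
$4 \cdot 4 \left(-39\right) - \left(-25 + 3 \cdot 6 S{\left(-5 \right)}\right) = 4 \cdot 4 \left(-39\right) + \left(25 - 3 \cdot 6 \cdot 1\right) = 16 \left(-39\right) + \left(25 - 18 \cdot 1\right) = -624 + \left(25 - 18\right) = -624 + 7 = -617$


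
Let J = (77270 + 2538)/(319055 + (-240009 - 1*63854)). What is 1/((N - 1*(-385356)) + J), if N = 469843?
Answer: 1899/1624032877 ≈ 1.1693e-6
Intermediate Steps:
J = 9976/1899 (J = 79808/(319055 + (-240009 - 63854)) = 79808/(319055 - 303863) = 79808/15192 = 79808*(1/15192) = 9976/1899 ≈ 5.2533)
1/((N - 1*(-385356)) + J) = 1/((469843 - 1*(-385356)) + 9976/1899) = 1/((469843 + 385356) + 9976/1899) = 1/(855199 + 9976/1899) = 1/(1624032877/1899) = 1899/1624032877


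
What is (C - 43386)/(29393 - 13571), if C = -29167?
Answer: -72553/15822 ≈ -4.5856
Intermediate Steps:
(C - 43386)/(29393 - 13571) = (-29167 - 43386)/(29393 - 13571) = -72553/15822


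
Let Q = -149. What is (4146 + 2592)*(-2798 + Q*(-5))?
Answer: -13833114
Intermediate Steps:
(4146 + 2592)*(-2798 + Q*(-5)) = (4146 + 2592)*(-2798 - 149*(-5)) = 6738*(-2798 + 745) = 6738*(-2053) = -13833114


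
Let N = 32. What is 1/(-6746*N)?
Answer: -1/215872 ≈ -4.6324e-6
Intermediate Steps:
1/(-6746*N) = 1/(-6746*32) = 1/(-215872) = -1/215872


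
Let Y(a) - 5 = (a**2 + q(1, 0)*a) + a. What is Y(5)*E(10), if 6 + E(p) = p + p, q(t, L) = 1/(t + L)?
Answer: 560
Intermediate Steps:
q(t, L) = 1/(L + t)
E(p) = -6 + 2*p (E(p) = -6 + (p + p) = -6 + 2*p)
Y(a) = 5 + a**2 + 2*a (Y(a) = 5 + ((a**2 + a/(0 + 1)) + a) = 5 + ((a**2 + a/1) + a) = 5 + ((a**2 + 1*a) + a) = 5 + ((a**2 + a) + a) = 5 + ((a + a**2) + a) = 5 + (a**2 + 2*a) = 5 + a**2 + 2*a)
Y(5)*E(10) = (5 + 5**2 + 2*5)*(-6 + 2*10) = (5 + 25 + 10)*(-6 + 20) = 40*14 = 560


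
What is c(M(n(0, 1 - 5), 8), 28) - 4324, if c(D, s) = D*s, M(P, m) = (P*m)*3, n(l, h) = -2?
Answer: -5668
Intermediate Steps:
M(P, m) = 3*P*m
c(M(n(0, 1 - 5), 8), 28) - 4324 = (3*(-2)*8)*28 - 4324 = -48*28 - 4324 = -1344 - 4324 = -5668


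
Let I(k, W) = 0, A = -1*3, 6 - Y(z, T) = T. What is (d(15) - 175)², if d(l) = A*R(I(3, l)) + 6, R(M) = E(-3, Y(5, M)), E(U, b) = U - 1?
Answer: 24649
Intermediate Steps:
Y(z, T) = 6 - T
A = -3
E(U, b) = -1 + U
R(M) = -4 (R(M) = -1 - 3 = -4)
d(l) = 18 (d(l) = -3*(-4) + 6 = 12 + 6 = 18)
(d(15) - 175)² = (18 - 175)² = (-157)² = 24649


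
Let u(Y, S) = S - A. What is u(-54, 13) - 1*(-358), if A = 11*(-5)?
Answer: 426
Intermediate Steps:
A = -55
u(Y, S) = 55 + S (u(Y, S) = S - 1*(-55) = S + 55 = 55 + S)
u(-54, 13) - 1*(-358) = (55 + 13) - 1*(-358) = 68 + 358 = 426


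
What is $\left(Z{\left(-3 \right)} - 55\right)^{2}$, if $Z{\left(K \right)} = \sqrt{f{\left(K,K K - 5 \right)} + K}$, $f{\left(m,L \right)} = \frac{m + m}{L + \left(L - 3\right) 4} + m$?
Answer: $\frac{12073}{4} - 165 i \sqrt{3} \approx 3018.3 - 285.79 i$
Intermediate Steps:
$f{\left(m,L \right)} = m + \frac{2 m}{-12 + 5 L}$ ($f{\left(m,L \right)} = \frac{2 m}{L + \left(-3 + L\right) 4} + m = \frac{2 m}{L + \left(-12 + 4 L\right)} + m = \frac{2 m}{-12 + 5 L} + m = m + \frac{2 m}{-12 + 5 L}$)
$Z{\left(K \right)} = \sqrt{K + \frac{5 K \left(-7 + K^{2}\right)}{-37 + 5 K^{2}}}$ ($Z{\left(K \right)} = \sqrt{\frac{5 K \left(-2 + \left(K K - 5\right)\right)}{-12 + 5 \left(K K - 5\right)} + K} = \sqrt{\frac{5 K \left(-2 + \left(K^{2} - 5\right)\right)}{-12 + 5 \left(K^{2} - 5\right)} + K} = \sqrt{\frac{5 K \left(-2 + \left(-5 + K^{2}\right)\right)}{-12 + 5 \left(-5 + K^{2}\right)} + K} = \sqrt{\frac{5 K \left(-7 + K^{2}\right)}{-12 + \left(-25 + 5 K^{2}\right)} + K} = \sqrt{\frac{5 K \left(-7 + K^{2}\right)}{-37 + 5 K^{2}} + K} = \sqrt{K + \frac{5 K \left(-7 + K^{2}\right)}{-37 + 5 K^{2}}}$)
$\left(Z{\left(-3 \right)} - 55\right)^{2} = \left(\sqrt{2} \sqrt{- \frac{3 \left(-36 + 5 \left(-3\right)^{2}\right)}{-37 + 5 \left(-3\right)^{2}}} - 55\right)^{2} = \left(\sqrt{2} \sqrt{- \frac{3 \left(-36 + 5 \cdot 9\right)}{-37 + 5 \cdot 9}} - 55\right)^{2} = \left(\sqrt{2} \sqrt{- \frac{3 \left(-36 + 45\right)}{-37 + 45}} - 55\right)^{2} = \left(\sqrt{2} \sqrt{\left(-3\right) \frac{1}{8} \cdot 9} - 55\right)^{2} = \left(\sqrt{2} \sqrt{- \frac{27}{8}} - 55\right)^{2} = \left(\sqrt{2} \frac{3 i \sqrt{6}}{4} - 55\right)^{2} = \left(\frac{3 i \sqrt{3}}{2} - 55\right)^{2} = \left(-55 + \frac{3 i \sqrt{3}}{2}\right)^{2}$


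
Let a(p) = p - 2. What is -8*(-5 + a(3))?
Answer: 32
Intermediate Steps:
a(p) = -2 + p
-8*(-5 + a(3)) = -8*(-5 + (-2 + 3)) = -8*(-5 + 1) = -8*(-4) = 32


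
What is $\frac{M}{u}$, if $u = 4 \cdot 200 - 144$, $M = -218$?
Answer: $- \frac{109}{328} \approx -0.33232$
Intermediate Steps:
$u = 656$ ($u = 800 - 144 = 656$)
$\frac{M}{u} = - \frac{218}{656} = \left(-218\right) \frac{1}{656} = - \frac{109}{328}$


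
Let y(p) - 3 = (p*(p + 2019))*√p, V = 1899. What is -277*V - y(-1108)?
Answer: -526026 + 2018776*I*√277 ≈ -5.2603e+5 + 3.3599e+7*I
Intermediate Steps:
y(p) = 3 + p^(3/2)*(2019 + p) (y(p) = 3 + (p*(p + 2019))*√p = 3 + (p*(2019 + p))*√p = 3 + p^(3/2)*(2019 + p))
-277*V - y(-1108) = -277*1899 - (3 + (-1108)^(5/2) + 2019*(-1108)^(3/2)) = -526023 - (3 + 2455328*I*√277 + 2019*(-2216*I*√277)) = -526023 - (3 + 2455328*I*√277 - 4474104*I*√277) = -526023 - (3 - 2018776*I*√277) = -526023 + (-3 + 2018776*I*√277) = -526026 + 2018776*I*√277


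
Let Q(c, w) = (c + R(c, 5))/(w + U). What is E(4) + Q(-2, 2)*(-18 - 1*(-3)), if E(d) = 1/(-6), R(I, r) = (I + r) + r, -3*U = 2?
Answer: -203/3 ≈ -67.667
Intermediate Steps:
U = -2/3 (U = -1/3*2 = -2/3 ≈ -0.66667)
R(I, r) = I + 2*r
Q(c, w) = (10 + 2*c)/(-2/3 + w) (Q(c, w) = (c + (c + 2*5))/(w - 2/3) = (c + (c + 10))/(-2/3 + w) = (c + (10 + c))/(-2/3 + w) = (10 + 2*c)/(-2/3 + w))
E(d) = -1/6
E(4) + Q(-2, 2)*(-18 - 1*(-3)) = -1/6 + (6*(5 - 2)/(-2 + 3*2))*(-18 - 1*(-3)) = -1/6 + (6*3/(-2 + 6))*(-18 + 3) = -1/6 + (6*3/4)*(-15) = -1/6 + (6*(1/4)*3)*(-15) = -1/6 + (9/2)*(-15) = -1/6 - 135/2 = -203/3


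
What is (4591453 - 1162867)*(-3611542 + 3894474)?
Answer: 970056694152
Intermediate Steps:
(4591453 - 1162867)*(-3611542 + 3894474) = 3428586*282932 = 970056694152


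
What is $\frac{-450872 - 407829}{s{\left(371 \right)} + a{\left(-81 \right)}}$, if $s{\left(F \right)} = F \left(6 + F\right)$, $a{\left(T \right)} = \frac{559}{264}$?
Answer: $- \frac{226697064}{36925447} \approx -6.1393$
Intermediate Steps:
$a{\left(T \right)} = \frac{559}{264}$ ($a{\left(T \right)} = 559 \cdot \frac{1}{264} = \frac{559}{264}$)
$\frac{-450872 - 407829}{s{\left(371 \right)} + a{\left(-81 \right)}} = \frac{-450872 - 407829}{371 \left(6 + 371\right) + \frac{559}{264}} = - \frac{858701}{371 \cdot 377 + \frac{559}{264}} = - \frac{858701}{139867 + \frac{559}{264}} = - \frac{858701}{\frac{36925447}{264}} = \left(-858701\right) \frac{264}{36925447} = - \frac{226697064}{36925447}$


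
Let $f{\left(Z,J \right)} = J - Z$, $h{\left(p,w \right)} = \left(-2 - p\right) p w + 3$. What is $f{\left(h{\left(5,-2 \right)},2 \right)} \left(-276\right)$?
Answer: $19596$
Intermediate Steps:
$h{\left(p,w \right)} = 3 + p w \left(-2 - p\right)$ ($h{\left(p,w \right)} = p \left(-2 - p\right) w + 3 = p w \left(-2 - p\right) + 3 = 3 + p w \left(-2 - p\right)$)
$f{\left(h{\left(5,-2 \right)},2 \right)} \left(-276\right) = \left(2 - \left(3 - - 2 \cdot 5^{2} - 10 \left(-2\right)\right)\right) \left(-276\right) = \left(2 - \left(3 - \left(-2\right) 25 + 20\right)\right) \left(-276\right) = \left(2 - \left(3 + 50 + 20\right)\right) \left(-276\right) = \left(2 - 73\right) \left(-276\right) = \left(-71\right) \left(-276\right) = 19596$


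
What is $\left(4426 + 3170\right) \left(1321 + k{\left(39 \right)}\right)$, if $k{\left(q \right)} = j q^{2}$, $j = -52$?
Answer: $-590748516$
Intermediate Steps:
$k{\left(q \right)} = - 52 q^{2}$
$\left(4426 + 3170\right) \left(1321 + k{\left(39 \right)}\right) = \left(4426 + 3170\right) \left(1321 - 52 \cdot 39^{2}\right) = 7596 \left(1321 - 79092\right) = 7596 \left(-77771\right) = -590748516$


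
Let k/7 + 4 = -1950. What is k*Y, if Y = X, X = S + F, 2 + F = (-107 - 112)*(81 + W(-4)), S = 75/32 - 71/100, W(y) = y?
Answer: 92262849427/400 ≈ 2.3066e+8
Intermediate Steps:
k = -13678 (k = -28 + 7*(-1950) = -28 - 13650 = -13678)
S = 1307/800 (S = 75*(1/32) - 71*1/100 = 75/32 - 71/100 = 1307/800 ≈ 1.6338)
F = -16865 (F = -2 + (-107 - 112)*(81 - 4) = -2 - 219*77 = -2 - 16863 = -16865)
X = -13490693/800 (X = 1307/800 - 16865 = -13490693/800 ≈ -16863.)
Y = -13490693/800 ≈ -16863.
k*Y = -13678*(-13490693/800) = 92262849427/400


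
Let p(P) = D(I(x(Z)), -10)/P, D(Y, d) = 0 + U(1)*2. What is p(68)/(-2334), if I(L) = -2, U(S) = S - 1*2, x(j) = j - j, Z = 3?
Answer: 1/79356 ≈ 1.2601e-5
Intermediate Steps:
x(j) = 0
U(S) = -2 + S (U(S) = S - 2 = -2 + S)
D(Y, d) = -2 (D(Y, d) = 0 + (-2 + 1)*2 = 0 - 1*2 = 0 - 2 = -2)
p(P) = -2/P
p(68)/(-2334) = -2/68/(-2334) = -2*1/68*(-1/2334) = -1/34*(-1/2334) = 1/79356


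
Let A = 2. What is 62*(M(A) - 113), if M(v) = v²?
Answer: -6758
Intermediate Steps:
62*(M(A) - 113) = 62*(2² - 113) = 62*(4 - 113) = 62*(-109) = -6758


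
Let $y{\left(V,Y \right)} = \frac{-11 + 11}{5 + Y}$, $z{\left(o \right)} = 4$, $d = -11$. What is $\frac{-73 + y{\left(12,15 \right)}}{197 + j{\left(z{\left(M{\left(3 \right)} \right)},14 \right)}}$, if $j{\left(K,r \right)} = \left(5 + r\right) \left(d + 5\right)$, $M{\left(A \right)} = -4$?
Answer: $- \frac{73}{83} \approx -0.87952$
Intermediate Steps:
$y{\left(V,Y \right)} = 0$ ($y{\left(V,Y \right)} = \frac{0}{5 + Y} = 0$)
$j{\left(K,r \right)} = -30 - 6 r$ ($j{\left(K,r \right)} = \left(5 + r\right) \left(-11 + 5\right) = \left(5 + r\right) \left(-6\right) = -30 - 6 r$)
$\frac{-73 + y{\left(12,15 \right)}}{197 + j{\left(z{\left(M{\left(3 \right)} \right)},14 \right)}} = \frac{-73 + 0}{197 - 114} = - \frac{73}{197 - 114} = - \frac{73}{83}$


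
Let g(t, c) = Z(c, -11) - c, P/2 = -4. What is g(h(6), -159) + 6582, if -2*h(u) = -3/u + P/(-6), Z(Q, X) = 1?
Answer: 6742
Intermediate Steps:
P = -8 (P = 2*(-4) = -8)
h(u) = -2/3 + 3/(2*u) (h(u) = -(-3/u - 8/(-6))/2 = -(-3/u - 8*(-1/6))/2 = -(-3/u + 4/3)/2 = -(4/3 - 3/u)/2 = -2/3 + 3/(2*u))
g(t, c) = 1 - c
g(h(6), -159) + 6582 = (1 - 1*(-159)) + 6582 = (1 + 159) + 6582 = 160 + 6582 = 6742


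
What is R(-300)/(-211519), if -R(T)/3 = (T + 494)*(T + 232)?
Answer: -39576/211519 ≈ -0.18710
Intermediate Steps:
R(T) = -3*(232 + T)*(494 + T) (R(T) = -3*(T + 494)*(T + 232) = -3*(494 + T)*(232 + T) = -3*(232 + T)*(494 + T))
R(-300)/(-211519) = (-343824 - 2178*(-300) - 3*(-300)²)/(-211519) = (-343824 + 653400 - 3*90000)*(-1/211519) = (-343824 + 653400 - 270000)*(-1/211519) = 39576*(-1/211519) = -39576/211519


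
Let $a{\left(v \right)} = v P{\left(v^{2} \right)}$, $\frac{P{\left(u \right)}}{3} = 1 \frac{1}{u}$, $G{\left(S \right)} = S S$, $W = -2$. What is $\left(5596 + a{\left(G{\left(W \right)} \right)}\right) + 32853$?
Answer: $\frac{153799}{4} \approx 38450.0$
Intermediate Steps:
$G{\left(S \right)} = S^{2}$
$P{\left(u \right)} = \frac{3}{u}$ ($P{\left(u \right)} = 3 \cdot 1 \frac{1}{u} = \frac{3}{u}$)
$a{\left(v \right)} = \frac{3}{v}$ ($a{\left(v \right)} = v \frac{3}{v^{2}} = \frac{3}{v}$)
$\left(5596 + a{\left(G{\left(W \right)} \right)}\right) + 32853 = \left(5596 + \frac{3}{\left(-2\right)^{2}}\right) + 32853 = \left(5596 + \frac{3}{4}\right) + 32853 = \frac{22387}{4} + 32853 = \frac{153799}{4}$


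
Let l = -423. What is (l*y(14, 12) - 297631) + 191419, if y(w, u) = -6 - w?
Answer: -97752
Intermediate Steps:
(l*y(14, 12) - 297631) + 191419 = (-423*(-6 - 1*14) - 297631) + 191419 = (-423*(-6 - 14) - 297631) + 191419 = (-423*(-20) - 297631) + 191419 = (8460 - 297631) + 191419 = -289171 + 191419 = -97752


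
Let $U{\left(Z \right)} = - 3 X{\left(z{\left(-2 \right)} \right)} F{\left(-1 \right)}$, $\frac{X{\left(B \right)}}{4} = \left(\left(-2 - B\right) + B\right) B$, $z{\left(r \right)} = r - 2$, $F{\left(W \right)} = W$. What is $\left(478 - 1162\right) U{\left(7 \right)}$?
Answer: $-65664$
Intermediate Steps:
$z{\left(r \right)} = -2 + r$
$X{\left(B \right)} = - 8 B$ ($X{\left(B \right)} = 4 \left(\left(-2 - B\right) + B\right) B = 4 \left(- 2 B\right) = - 8 B$)
$U{\left(Z \right)} = 96$ ($U{\left(Z \right)} = - 3 \left(- 8 \left(-2 - 2\right)\right) \left(-1\right) = - 3 \left(\left(-8\right) \left(-4\right)\right) \left(-1\right) = \left(-3\right) 32 \left(-1\right) = \left(-96\right) \left(-1\right) = 96$)
$\left(478 - 1162\right) U{\left(7 \right)} = \left(478 - 1162\right) 96 = \left(-684\right) 96 = -65664$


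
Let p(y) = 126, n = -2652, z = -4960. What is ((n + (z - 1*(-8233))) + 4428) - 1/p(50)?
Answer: 636173/126 ≈ 5049.0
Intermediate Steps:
((n + (z - 1*(-8233))) + 4428) - 1/p(50) = ((-2652 + (-4960 - 1*(-8233))) + 4428) - 1/126 = ((-2652 + (-4960 + 8233)) + 4428) - 1*1/126 = ((-2652 + 3273) + 4428) - 1/126 = (621 + 4428) - 1/126 = 5049 - 1/126 = 636173/126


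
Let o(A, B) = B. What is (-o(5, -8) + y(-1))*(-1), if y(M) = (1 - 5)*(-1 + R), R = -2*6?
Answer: -60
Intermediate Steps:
R = -12
y(M) = 52 (y(M) = (1 - 5)*(-1 - 12) = -4*(-13) = 52)
(-o(5, -8) + y(-1))*(-1) = (-1*(-8) + 52)*(-1) = (8 + 52)*(-1) = 60*(-1) = -60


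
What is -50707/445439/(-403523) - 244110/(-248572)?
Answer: 21938767825492037/22339772354164742 ≈ 0.98205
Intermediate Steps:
-50707/445439/(-403523) - 244110/(-248572) = -50707*1/445439*(-1/403523) - 244110*(-1/248572) = -50707/445439*(-1/403523) + 122055/124286 = 50707/179744881597 + 122055/124286 = 21938767825492037/22339772354164742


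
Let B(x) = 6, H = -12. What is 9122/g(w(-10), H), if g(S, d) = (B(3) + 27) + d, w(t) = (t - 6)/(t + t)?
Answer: 9122/21 ≈ 434.38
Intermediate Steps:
w(t) = (-6 + t)/(2*t) (w(t) = (-6 + t)/((2*t)) = (-6 + t)*(1/(2*t)) = (-6 + t)/(2*t))
g(S, d) = 33 + d (g(S, d) = (6 + 27) + d = 33 + d)
9122/g(w(-10), H) = 9122/(33 - 12) = 9122/21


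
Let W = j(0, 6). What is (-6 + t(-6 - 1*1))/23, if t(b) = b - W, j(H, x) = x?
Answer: -19/23 ≈ -0.82609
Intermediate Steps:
W = 6
t(b) = -6 + b (t(b) = b - 1*6 = b - 6 = -6 + b)
(-6 + t(-6 - 1*1))/23 = (-6 + (-6 + (-6 - 1*1)))/23 = (-6 + (-6 + (-6 - 1)))*(1/23) = (-6 + (-6 - 7))*(1/23) = (-6 - 13)*(1/23) = -19*1/23 = -19/23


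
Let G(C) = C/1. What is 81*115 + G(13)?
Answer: 9328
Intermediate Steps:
G(C) = C (G(C) = C*1 = C)
81*115 + G(13) = 81*115 + 13 = 9315 + 13 = 9328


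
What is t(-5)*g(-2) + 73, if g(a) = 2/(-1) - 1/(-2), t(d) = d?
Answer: 161/2 ≈ 80.500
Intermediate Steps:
g(a) = -3/2 (g(a) = 2*(-1) - 1*(-½) = -2 + ½ = -3/2)
t(-5)*g(-2) + 73 = -5*(-3/2) + 73 = 15/2 + 73 = 161/2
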